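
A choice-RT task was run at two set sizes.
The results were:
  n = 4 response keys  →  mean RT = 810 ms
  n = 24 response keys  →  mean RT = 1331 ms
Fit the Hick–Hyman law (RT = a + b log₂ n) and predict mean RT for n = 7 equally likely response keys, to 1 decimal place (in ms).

RT is linear in log₂ n, so two points fix the line:
  b = (1331 − 810) / (log₂ 24 − log₂ 4) = 521 / (4.5850 − 2) = 201.550 ms/bit
  a = 810 − 201.550 × 2 = 406.899 ms
Then RT(7) = 406.899 + 201.550 × log₂ 7 = 406.899 + 201.550 × 2.8074 ≈ 972.723 ms.

972.7 ms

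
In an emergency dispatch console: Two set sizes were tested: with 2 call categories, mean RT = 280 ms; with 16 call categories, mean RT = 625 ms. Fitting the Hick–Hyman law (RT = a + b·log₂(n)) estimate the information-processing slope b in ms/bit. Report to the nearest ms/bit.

Slope: b = (625 − 280) / (log₂ 16 − log₂ 2) = 345/3.0000 = 115 ms/bit.

115 ms/bit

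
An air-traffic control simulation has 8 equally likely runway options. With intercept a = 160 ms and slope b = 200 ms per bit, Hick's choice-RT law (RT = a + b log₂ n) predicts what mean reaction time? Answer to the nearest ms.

log₂(8) = 3 bits, so RT = 160 + 200 × 3 ≈ 760.000 ms.

760 ms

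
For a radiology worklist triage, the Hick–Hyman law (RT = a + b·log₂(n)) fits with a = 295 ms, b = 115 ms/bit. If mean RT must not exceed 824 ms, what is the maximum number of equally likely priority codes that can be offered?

115·log₂ n ≤ 824 − 295 = 529, giving log₂ n ≤ 4.6000 and n ≤ 24.251. The largest whole number is 24.

24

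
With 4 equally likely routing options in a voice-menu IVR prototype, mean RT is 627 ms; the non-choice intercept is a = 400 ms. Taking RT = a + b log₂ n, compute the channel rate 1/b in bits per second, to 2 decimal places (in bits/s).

8.81 bits/s

b = (627 − 400)/log₂ 4 = 227/2 = 113.500 ms per bit = 0.11350 s/bit; the reciprocal is 8.811 bits/s.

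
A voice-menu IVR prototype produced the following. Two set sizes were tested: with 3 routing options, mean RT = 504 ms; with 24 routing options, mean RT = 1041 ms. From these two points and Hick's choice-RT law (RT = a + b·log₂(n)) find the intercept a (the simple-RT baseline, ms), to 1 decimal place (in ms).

b = (RT₂ − RT₁)/(log₂ n₂ − log₂ n₁) = (1041 − 504)/(4.5850 − 1.5850) = 179.000 ms/bit.
Intercept: a = 504 − 179.000·log₂(3) = 220.292 ms.

220.3 ms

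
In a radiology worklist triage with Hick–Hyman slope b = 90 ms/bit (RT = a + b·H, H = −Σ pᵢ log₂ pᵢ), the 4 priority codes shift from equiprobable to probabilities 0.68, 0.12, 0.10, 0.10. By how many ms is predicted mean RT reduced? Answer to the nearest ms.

The RT saving is b·ΔH. Equiprobable H₀ = log₂(4) = 2.0000 bits; with the given probabilities H = 1.4098 bits.
b·(H₀ − H) = 90 × (2.0000 − 1.4098) = 53.12 ms.

53 ms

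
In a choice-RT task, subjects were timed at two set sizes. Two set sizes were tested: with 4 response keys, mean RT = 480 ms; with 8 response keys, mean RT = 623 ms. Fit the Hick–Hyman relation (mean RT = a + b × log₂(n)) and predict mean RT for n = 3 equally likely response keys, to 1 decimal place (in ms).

420.6 ms

Fit slope and intercept:
  b = (623 − 480) / (log₂ 8 − log₂ 4) = 143 / (3 − 2) = 143.000 ms/bit
  a = 480 − 143.000 × 2 = 194.000 ms
Then RT(3) = 194.000 + 143.000 × log₂ 3 = 194.000 + 143.000 × 1.5850 ≈ 420.650 ms.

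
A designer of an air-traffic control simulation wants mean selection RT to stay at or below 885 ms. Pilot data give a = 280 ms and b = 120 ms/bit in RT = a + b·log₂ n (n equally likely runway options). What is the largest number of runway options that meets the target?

Set 280 + 120·log₂ n ≤ 885 → log₂ n ≤ (885 − 280)/120 = 5.0417.
So n ≤ 2^5.0417 = 32.938; the largest integer n is 32.

32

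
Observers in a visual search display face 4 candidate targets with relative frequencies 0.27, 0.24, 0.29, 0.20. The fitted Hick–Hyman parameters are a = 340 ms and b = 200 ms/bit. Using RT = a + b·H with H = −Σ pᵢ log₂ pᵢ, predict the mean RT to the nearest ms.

H = 0.27·log₂(1/0.27) + 0.24·log₂(1/0.24) + 0.29·log₂(1/0.29) + 0.20·log₂(1/0.20) = 1.9864 bits.
RT = 340 + 200 × 1.9864 = 737.29 ms.

737 ms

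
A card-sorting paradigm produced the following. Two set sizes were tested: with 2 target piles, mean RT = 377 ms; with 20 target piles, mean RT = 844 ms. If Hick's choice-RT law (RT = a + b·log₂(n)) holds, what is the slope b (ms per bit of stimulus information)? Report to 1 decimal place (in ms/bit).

140.6 ms/bit

Slope: b = (844 − 377) / (log₂ 20 − log₂ 2) = 467/3.3219 = 140.581 ms/bit.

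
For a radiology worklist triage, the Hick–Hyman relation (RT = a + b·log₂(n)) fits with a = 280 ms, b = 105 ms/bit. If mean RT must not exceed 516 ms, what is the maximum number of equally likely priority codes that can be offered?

Set 280 + 105·log₂ n ≤ 516 → log₂ n ≤ (516 − 280)/105 = 2.2476.
So n ≤ 2^2.2476 = 4.749; the largest integer n is 4.

4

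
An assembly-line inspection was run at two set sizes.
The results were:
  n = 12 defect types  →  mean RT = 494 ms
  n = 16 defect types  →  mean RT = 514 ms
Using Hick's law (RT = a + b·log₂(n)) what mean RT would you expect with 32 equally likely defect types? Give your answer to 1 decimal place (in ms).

With log₂ n on the abscissa the relation is linear; from the two conditions:
  b = (514 − 494) / (log₂ 16 − log₂ 12) = 20 / (4 − 3.5850) = 48.188 ms/bit
  a = 494 − 48.188 × 3.5850 = 321.246 ms
Then RT(32) = 321.246 + 48.188 × log₂ 32 = 321.246 + 48.188 × 5 ≈ 562.188 ms.

562.2 ms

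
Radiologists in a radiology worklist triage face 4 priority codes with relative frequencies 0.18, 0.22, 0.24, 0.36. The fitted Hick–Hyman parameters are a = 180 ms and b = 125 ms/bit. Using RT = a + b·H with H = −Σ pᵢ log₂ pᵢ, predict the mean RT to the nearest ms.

424 ms

H = 0.18·log₂(1/0.18) + 0.22·log₂(1/0.22) + 0.24·log₂(1/0.24) + 0.36·log₂(1/0.36) = 1.9506 bits.
RT = 180 + 125 × 1.9506 = 423.83 ms.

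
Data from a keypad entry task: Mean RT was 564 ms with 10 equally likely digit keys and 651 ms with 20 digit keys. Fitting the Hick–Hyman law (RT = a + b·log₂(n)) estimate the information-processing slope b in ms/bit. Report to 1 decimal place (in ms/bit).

b = (RT₂ − RT₁)/(log₂ n₂ − log₂ n₁) = (651 − 564)/(4.3219 − 3.3219) = 87.000 ms/bit.

87.0 ms/bit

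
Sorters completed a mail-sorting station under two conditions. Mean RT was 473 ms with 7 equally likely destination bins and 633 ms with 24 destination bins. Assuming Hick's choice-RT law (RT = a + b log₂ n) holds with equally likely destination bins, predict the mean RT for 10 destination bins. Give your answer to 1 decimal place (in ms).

519.3 ms

With log₂ n on the abscissa the relation is linear; from the two conditions:
  b = (633 − 473) / (log₂ 24 − log₂ 7) = 160 / (4.5850 − 2.8074) = 90.009 ms/bit
  a = 473 − 90.009 × 2.8074 = 220.314 ms
Then RT(10) = 220.314 + 90.009 × log₂ 10 = 220.314 + 90.009 × 3.3219 ≈ 519.316 ms.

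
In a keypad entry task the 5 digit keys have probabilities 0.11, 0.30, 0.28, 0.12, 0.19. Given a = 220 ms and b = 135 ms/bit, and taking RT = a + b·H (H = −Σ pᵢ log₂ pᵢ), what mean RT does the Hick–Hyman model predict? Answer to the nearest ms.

Entropy contributions −pᵢ log₂ pᵢ: 0.3503, 0.5211, 0.5142, 0.3671, 0.4552; sum H = 2.2079 bits.
RT = a + bH = 220 + 135·2.2079 = 518.07 ms.

518 ms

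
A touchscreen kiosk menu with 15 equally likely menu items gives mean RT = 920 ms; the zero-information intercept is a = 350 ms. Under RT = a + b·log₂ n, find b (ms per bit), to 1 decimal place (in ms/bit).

145.9 ms/bit

15 alternatives carry log₂ 15 = 3.9069 bits; the choice cost is 920 − 350 = 570 ms, so b = 570/3.9069 = 145.896 ms/bit.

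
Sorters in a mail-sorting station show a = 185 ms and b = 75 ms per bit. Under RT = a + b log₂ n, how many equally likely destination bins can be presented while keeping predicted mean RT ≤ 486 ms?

16

Information budget: (486 − 185)/75 = 4.0133 bits, so n ≤ 2^4.0133 = 16.149 → at most 16.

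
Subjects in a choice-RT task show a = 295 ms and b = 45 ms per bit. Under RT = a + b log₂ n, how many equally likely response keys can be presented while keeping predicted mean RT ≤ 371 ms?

3

Information budget: (371 − 295)/45 = 1.6889 bits, so n ≤ 2^1.6889 = 3.224 → at most 3.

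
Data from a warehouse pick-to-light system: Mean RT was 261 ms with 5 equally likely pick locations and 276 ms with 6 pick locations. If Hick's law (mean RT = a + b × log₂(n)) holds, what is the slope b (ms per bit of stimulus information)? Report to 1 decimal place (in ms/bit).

57.0 ms/bit

The slope on a log₂ axis is (276 − 261) / (2.5850 − 2.3219) = 57.027 ms/bit.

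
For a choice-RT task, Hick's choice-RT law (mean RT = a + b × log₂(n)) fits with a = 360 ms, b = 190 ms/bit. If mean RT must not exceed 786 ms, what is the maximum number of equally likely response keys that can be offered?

4

Set 360 + 190·log₂ n ≤ 786 → log₂ n ≤ (786 − 360)/190 = 2.2421.
So n ≤ 2^2.2421 = 4.731; the largest integer n is 4.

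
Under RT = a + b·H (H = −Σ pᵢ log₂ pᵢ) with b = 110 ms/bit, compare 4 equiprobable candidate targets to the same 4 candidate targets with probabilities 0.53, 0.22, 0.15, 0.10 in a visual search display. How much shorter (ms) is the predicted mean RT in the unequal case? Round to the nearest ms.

Equiprobable entropy H₀ = log₂ 4 = 2.0000 bits.
Skewed entropy H = −Σ pᵢ log₂ pᵢ = 1.7088 bits.
ΔRT = b·(H₀ − H) = 110 × 0.2912 = 32.04 ms.

32 ms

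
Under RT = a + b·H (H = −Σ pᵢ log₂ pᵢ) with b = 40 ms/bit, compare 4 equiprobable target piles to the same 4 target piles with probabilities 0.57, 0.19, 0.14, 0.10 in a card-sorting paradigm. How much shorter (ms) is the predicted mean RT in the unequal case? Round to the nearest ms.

14 ms

Equiprobable entropy H₀ = log₂ 4 = 2.0000 bits.
Skewed entropy H = −Σ pᵢ log₂ pᵢ = 1.6468 bits.
ΔRT = b·(H₀ − H) = 40 × 0.3532 = 14.13 ms.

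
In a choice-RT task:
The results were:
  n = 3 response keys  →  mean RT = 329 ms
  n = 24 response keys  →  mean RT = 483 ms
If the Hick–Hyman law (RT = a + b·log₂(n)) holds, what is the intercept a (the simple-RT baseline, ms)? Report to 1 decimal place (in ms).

247.6 ms

b = (RT₂ − RT₁)/(log₂ n₂ − log₂ n₁) = (483 − 329)/(4.5850 − 1.5850) = 51.333 ms/bit.
Intercept: a = 329 − 51.333·log₂(3) = 247.639 ms.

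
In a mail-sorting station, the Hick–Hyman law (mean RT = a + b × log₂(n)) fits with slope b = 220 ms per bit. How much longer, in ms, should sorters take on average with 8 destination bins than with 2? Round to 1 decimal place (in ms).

440.0 ms

The intercept a cancels: ΔRT = b·(log₂ n₂ − log₂ n₁) = b·log₂(n₂/n₁).
log₂(8) − log₂(2) = log₂(8/2) = log₂(4) = 2.
ΔRT = 220 × 2.0000 = 440.000 ms.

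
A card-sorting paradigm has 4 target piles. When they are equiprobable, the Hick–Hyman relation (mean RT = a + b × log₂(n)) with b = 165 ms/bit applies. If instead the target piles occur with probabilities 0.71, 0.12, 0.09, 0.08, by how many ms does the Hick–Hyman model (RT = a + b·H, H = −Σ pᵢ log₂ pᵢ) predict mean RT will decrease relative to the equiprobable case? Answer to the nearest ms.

The RT saving is b·ΔH. Equiprobable H₀ = log₂(4) = 2.0000 bits; with the given probabilities H = 1.3220 bits.
b·(H₀ − H) = 165 × (2.0000 − 1.3220) = 111.86 ms.

112 ms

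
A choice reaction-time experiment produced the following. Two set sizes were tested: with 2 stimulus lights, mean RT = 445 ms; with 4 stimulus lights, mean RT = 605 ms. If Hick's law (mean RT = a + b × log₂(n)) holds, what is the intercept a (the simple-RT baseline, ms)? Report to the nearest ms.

285 ms

The slope on a log₂ axis is (605 − 445) / (2 − 1) = 160 ms/bit.
a = RT₁ − b·log₂ n₁ = 445 − 160 × 1 = 285.000 ms.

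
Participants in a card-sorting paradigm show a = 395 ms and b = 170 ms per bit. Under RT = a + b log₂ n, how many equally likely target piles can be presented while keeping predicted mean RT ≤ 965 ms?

Information budget: (965 − 395)/170 = 3.3529 bits, so n ≤ 2^3.3529 = 10.217 → at most 10.

10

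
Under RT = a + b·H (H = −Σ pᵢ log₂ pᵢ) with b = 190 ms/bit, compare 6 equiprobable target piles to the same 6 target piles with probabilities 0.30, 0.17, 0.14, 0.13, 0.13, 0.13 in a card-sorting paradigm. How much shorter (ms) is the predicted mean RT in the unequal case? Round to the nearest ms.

The RT saving is b·ΔH. Equiprobable H₀ = log₂(6) = 2.5850 bits; with the given probabilities H = 2.5007 bits.
b·(H₀ − H) = 190 × (2.5850 − 2.5007) = 16.01 ms.

16 ms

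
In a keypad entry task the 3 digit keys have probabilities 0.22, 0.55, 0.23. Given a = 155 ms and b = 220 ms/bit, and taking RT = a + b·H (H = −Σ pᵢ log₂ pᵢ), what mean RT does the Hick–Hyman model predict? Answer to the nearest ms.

472 ms

Entropy contributions −pᵢ log₂ pᵢ: 0.4806, 0.4744, 0.4877; sum H = 1.4426 bits.
RT = a + bH = 155 + 220·1.4426 = 472.38 ms.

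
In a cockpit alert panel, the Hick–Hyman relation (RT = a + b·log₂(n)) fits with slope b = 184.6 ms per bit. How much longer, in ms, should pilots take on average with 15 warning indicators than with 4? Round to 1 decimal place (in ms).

ΔRT = (a + b log₂ n₂) − (a + b log₂ n₁) = b·(log₂ n₂ − log₂ n₁).
log₂(15) − log₂(4) = 3.9069 − 2 = 1.9069.
ΔRT = 184.6 × 1.9069 = 352.012 ms.

352.0 ms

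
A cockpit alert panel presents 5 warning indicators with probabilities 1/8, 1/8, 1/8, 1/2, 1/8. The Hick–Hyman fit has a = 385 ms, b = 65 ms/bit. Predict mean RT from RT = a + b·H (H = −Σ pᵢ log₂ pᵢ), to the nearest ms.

515 ms

H = −Σ pᵢ log₂ pᵢ = 0.125·3 + 0.125·3 + 0.125·3 + 0.5·1 + 0.125·3 = 2.000 bits.
RT = 385 + 65 × 2.000 = 515.00 ms.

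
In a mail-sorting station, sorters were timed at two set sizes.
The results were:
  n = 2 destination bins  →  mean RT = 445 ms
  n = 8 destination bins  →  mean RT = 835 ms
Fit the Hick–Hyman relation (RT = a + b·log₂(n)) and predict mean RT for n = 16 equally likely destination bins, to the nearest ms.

1030 ms

RT is linear in log₂ n, so two points fix the line:
  b = (835 − 445) / (log₂ 8 − log₂ 2) = 390 / (3 − 1) = 195 ms/bit
  a = 445 − 195 × 1 = 250 ms
Then RT(16) = 250 + 195 × log₂ 16 = 250 + 195 × 4 ≈ 1030.000 ms.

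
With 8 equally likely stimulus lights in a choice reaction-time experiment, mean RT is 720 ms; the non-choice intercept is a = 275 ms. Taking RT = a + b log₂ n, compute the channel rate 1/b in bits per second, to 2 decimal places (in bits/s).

6.74 bits/s

b = (720 − 275)/log₂ 8 = 445/3 = 148.333 ms per bit = 0.14833 s/bit; the reciprocal is 6.742 bits/s.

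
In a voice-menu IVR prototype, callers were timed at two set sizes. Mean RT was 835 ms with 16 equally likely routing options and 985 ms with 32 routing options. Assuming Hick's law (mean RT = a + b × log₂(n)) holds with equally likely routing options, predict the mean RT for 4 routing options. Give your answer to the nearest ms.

Fit slope and intercept:
  b = (985 − 835) / (log₂ 32 − log₂ 16) = 150 / (5 − 4) = 150 ms/bit
  a = 835 − 150 × 4 = 235 ms
Then RT(4) = 235 + 150 × log₂ 4 = 235 + 150 × 2 ≈ 535.000 ms.

535 ms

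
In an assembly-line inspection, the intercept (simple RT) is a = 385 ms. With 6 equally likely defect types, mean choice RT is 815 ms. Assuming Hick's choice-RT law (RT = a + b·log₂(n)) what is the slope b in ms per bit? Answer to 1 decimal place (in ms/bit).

b = (815 − 385) / log₂(6) = 430 / 2.5850 = 166.347 ms/bit.

166.3 ms/bit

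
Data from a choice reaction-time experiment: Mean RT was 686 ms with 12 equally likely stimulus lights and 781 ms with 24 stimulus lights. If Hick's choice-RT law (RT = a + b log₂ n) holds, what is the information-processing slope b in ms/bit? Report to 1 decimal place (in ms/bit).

95.0 ms/bit

b = (RT₂ − RT₁)/(log₂ n₂ − log₂ n₁) = (781 − 686)/(4.5850 − 3.5850) = 95.000 ms/bit.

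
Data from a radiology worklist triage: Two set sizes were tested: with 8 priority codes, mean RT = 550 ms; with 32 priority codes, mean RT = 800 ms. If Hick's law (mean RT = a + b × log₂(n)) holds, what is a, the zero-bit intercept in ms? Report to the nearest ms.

175 ms

b = (RT₂ − RT₁)/(log₂ n₂ − log₂ n₁) = (800 − 550)/(5 − 3) = 125 ms/bit.
Intercept: a = 550 − 125·log₂(8) = 175.000 ms.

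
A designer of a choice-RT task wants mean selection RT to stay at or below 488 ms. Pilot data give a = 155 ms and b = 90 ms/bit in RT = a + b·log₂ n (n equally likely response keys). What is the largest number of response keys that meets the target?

12

90·log₂ n ≤ 488 − 155 = 333, giving log₂ n ≤ 3.7000 and n ≤ 12.996. The largest whole number is 12.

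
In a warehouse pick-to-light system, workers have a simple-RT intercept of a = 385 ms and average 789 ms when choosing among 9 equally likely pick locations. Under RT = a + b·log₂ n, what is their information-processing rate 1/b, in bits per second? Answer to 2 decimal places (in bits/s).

7.85 bits/s

Choice component = 789 − 385 = 404 ms over log₂(9) = 3.1699 bits.
b = 404 / 3.1699 = 127.448 ms/bit, so 1/b = 7.846 bits/s.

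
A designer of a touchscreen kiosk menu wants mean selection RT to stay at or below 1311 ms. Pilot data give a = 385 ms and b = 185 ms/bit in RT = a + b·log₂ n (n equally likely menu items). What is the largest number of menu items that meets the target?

Information budget: (1311 − 385)/185 = 5.0054 bits, so n ≤ 2^5.0054 = 32.120 → at most 32.

32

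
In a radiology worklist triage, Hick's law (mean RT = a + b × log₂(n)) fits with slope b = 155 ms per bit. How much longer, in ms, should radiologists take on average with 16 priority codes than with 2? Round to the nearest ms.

The intercept a cancels: ΔRT = b·(log₂ n₂ − log₂ n₁) = b·log₂(n₂/n₁).
log₂(16) − log₂(2) = log₂(16/2) = log₂(8) = 3.
ΔRT = 155 × 3.0000 = 465.000 ms.

465 ms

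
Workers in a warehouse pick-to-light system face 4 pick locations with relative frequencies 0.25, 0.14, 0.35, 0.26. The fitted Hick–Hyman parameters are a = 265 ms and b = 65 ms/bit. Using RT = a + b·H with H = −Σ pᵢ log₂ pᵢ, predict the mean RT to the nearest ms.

391 ms

Entropy contributions −pᵢ log₂ pᵢ: 0.5000, 0.3971, 0.5301, 0.5053; sum H = 1.9325 bits.
RT = a + bH = 265 + 65·1.9325 = 390.61 ms.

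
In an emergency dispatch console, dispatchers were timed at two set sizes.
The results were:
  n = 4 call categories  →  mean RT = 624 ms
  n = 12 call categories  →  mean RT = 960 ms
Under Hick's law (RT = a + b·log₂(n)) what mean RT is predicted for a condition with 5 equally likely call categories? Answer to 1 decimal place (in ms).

With log₂ n on the abscissa the relation is linear; from the two conditions:
  b = (960 − 624) / (log₂ 12 − log₂ 4) = 336 / (3.5850 − 2) = 211.992 ms/bit
  a = 624 − 211.992 × 2 = 200.015 ms
Then RT(5) = 200.015 + 211.992 × log₂ 5 = 200.015 + 211.992 × 2.3219 ≈ 692.246 ms.

692.2 ms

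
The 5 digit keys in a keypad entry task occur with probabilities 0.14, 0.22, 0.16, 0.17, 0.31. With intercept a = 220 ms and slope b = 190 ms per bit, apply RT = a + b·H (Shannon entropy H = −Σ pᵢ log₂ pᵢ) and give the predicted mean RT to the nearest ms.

H = 0.14·log₂(1/0.14) + 0.22·log₂(1/0.22) + 0.16·log₂(1/0.16) + 0.17·log₂(1/0.17) + 0.31·log₂(1/0.31) = 2.2591 bits.
RT = 220 + 190 × 2.2591 = 649.23 ms.

649 ms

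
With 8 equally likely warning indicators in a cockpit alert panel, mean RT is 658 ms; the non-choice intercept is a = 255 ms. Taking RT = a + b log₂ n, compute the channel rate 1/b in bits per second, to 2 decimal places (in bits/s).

Choice component = 658 − 255 = 403 ms over log₂(8) = 3 bits.
b = 403 / 3 = 134.333 ms/bit, so 1/b = 7.444 bits/s.

7.44 bits/s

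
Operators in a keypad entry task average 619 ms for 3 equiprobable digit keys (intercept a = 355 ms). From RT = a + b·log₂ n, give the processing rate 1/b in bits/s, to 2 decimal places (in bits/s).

Choice component = 619 − 355 = 264 ms over log₂(3) = 1.5850 bits.
b = 264 / 1.5850 = 166.565 ms/bit, so 1/b = 6.004 bits/s.

6.00 bits/s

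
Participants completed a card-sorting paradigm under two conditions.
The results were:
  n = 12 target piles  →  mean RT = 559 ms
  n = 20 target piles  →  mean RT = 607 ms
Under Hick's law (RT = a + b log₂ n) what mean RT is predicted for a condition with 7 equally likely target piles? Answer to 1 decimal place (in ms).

508.4 ms

With log₂ n on the abscissa the relation is linear; from the two conditions:
  b = (607 − 559) / (log₂ 20 − log₂ 12) = 48 / (4.3219 − 3.5850) = 65.132 ms/bit
  a = 559 − 65.132 × 3.5850 = 325.504 ms
Then RT(7) = 325.504 + 65.132 × log₂ 7 = 325.504 + 65.132 × 2.8074 ≈ 508.353 ms.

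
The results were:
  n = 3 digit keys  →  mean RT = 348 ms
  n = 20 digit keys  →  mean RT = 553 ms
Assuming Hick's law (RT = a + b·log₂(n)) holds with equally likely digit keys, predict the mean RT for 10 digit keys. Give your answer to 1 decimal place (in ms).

478.1 ms

Solve the two-equation system in a and b:
  b = (553 − 348) / (log₂ 20 − log₂ 3) = 205 / (4.3219 − 1.5850) = 74.900 ms/bit
  a = 348 − 74.900 × 1.5850 = 229.286 ms
Then RT(10) = 229.286 + 74.900 × log₂ 10 = 229.286 + 74.900 × 3.3219 ≈ 478.100 ms.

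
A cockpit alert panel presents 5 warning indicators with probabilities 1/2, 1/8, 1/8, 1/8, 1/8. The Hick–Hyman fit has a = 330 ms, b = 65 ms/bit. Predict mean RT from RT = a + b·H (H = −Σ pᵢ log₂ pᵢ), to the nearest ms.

H = −Σ pᵢ log₂ pᵢ = 0.5·1 + 0.125·3 + 0.125·3 + 0.125·3 + 0.125·3 = 2.000 bits.
RT = 330 + 65 × 2.000 = 460.00 ms.

460 ms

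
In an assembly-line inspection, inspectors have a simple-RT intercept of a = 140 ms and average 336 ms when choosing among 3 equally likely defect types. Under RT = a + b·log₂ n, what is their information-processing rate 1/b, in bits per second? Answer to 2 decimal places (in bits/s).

b = (336 − 140)/log₂ 3 = 196/1.5850 = 123.662 ms per bit = 0.12366 s/bit; the reciprocal is 8.087 bits/s.

8.09 bits/s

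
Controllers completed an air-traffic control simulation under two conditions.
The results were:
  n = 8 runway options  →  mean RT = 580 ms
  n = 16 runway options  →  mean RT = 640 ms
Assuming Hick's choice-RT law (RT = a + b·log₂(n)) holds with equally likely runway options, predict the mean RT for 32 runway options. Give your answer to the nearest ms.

700 ms

RT is linear in log₂ n, so two points fix the line:
  b = (640 − 580) / (log₂ 16 − log₂ 8) = 60 / (4 − 3) = 60 ms/bit
  a = 580 − 60 × 3 = 400 ms
Then RT(32) = 400 + 60 × log₂ 32 = 400 + 60 × 5 ≈ 700.000 ms.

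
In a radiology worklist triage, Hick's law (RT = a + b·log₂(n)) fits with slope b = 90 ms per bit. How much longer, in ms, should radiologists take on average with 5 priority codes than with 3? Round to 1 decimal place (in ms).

The intercept a cancels: ΔRT = b·(log₂ n₂ − log₂ n₁) = b·log₂(n₂/n₁).
log₂(5) − log₂(3) = 2.3219 − 1.5850 = 0.7370.
ΔRT = 90 × 0.7370 = 66.327 ms.

66.3 ms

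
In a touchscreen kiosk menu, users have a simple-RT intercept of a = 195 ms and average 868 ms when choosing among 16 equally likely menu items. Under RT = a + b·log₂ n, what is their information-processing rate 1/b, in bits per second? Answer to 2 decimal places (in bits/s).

b = (868 − 195)/log₂ 16 = 673/4 = 168.250 ms per bit = 0.16825 s/bit; the reciprocal is 5.944 bits/s.

5.94 bits/s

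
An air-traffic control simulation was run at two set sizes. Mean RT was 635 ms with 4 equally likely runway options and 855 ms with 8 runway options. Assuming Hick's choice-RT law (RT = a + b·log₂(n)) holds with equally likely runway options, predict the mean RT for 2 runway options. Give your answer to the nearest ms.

RT is linear in log₂ n, so two points fix the line:
  b = (855 − 635) / (log₂ 8 − log₂ 4) = 220 / (3 − 2) = 220 ms/bit
  a = 635 − 220 × 2 = 195 ms
Then RT(2) = 195 + 220 × log₂ 2 = 195 + 220 × 1 ≈ 415.000 ms.

415 ms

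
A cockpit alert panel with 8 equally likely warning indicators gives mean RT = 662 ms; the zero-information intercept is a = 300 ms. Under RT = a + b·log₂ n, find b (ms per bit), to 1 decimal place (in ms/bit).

120.7 ms/bit

log₂(8) = 3 bits.
b = (RT − a)/log₂ n = (662 − 300) / 3 = 120.667 ms/bit.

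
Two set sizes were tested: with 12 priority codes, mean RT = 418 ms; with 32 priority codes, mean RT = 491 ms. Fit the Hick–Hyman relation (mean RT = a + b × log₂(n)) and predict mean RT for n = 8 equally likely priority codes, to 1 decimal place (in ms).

Fit slope and intercept:
  b = (491 − 418) / (log₂ 32 − log₂ 12) = 73 / (5 − 3.5850) = 51.589 ms/bit
  a = 418 − 51.589 × 3.5850 = 233.056 ms
Then RT(8) = 233.056 + 51.589 × log₂ 8 = 233.056 + 51.589 × 3 ≈ 387.823 ms.

387.8 ms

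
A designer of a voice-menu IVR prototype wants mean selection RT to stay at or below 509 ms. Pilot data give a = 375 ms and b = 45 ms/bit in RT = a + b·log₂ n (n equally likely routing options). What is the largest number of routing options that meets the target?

Information budget: (509 − 375)/45 = 2.9778 bits, so n ≤ 2^2.9778 = 7.878 → at most 7.

7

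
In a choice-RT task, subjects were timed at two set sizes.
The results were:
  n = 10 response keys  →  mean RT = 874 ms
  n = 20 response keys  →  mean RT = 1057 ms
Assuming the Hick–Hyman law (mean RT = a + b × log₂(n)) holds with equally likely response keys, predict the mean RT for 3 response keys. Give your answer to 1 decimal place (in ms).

556.1 ms

With log₂ n on the abscissa the relation is linear; from the two conditions:
  b = (1057 − 874) / (log₂ 20 − log₂ 10) = 183 / (4.3219 − 3.3219) = 183.000 ms/bit
  a = 874 − 183.000 × 3.3219 = 266.087 ms
Then RT(3) = 266.087 + 183.000 × log₂ 3 = 266.087 + 183.000 × 1.5850 ≈ 556.135 ms.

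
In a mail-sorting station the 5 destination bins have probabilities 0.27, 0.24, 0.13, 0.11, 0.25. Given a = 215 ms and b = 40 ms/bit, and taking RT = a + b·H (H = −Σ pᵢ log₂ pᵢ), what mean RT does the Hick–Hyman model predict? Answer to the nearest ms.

304 ms

Entropy contributions −pᵢ log₂ pᵢ: 0.5100, 0.4941, 0.3826, 0.3503, 0.5000; sum H = 2.2371 bits.
RT = a + bH = 215 + 40·2.2371 = 304.48 ms.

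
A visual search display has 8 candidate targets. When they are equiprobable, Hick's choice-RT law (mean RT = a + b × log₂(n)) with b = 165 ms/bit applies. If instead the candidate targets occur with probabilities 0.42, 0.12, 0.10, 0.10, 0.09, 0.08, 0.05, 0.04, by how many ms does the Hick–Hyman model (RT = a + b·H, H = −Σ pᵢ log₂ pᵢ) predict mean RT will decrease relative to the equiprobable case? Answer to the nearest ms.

72 ms

The RT saving is b·ΔH. Equiprobable H₀ = log₂(8) = 3.0000 bits; with the given probabilities H = 2.5631 bits.
b·(H₀ − H) = 165 × (3.0000 − 2.5631) = 72.09 ms.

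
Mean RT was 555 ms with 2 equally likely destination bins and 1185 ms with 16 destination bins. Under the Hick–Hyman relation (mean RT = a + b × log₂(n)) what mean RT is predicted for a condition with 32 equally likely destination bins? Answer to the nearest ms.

1395 ms

Fit slope and intercept:
  b = (1185 − 555) / (log₂ 16 − log₂ 2) = 630 / (4 − 1) = 210 ms/bit
  a = 555 − 210 × 1 = 345 ms
Then RT(32) = 345 + 210 × log₂ 32 = 345 + 210 × 5 ≈ 1395.000 ms.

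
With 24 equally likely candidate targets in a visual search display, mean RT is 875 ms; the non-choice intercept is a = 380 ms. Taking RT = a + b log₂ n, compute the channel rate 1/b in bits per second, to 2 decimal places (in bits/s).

9.26 bits/s

Choice component = 875 − 380 = 495 ms over log₂(24) = 4.5850 bits.
b = 495 / 4.5850 = 107.962 ms/bit, so 1/b = 9.263 bits/s.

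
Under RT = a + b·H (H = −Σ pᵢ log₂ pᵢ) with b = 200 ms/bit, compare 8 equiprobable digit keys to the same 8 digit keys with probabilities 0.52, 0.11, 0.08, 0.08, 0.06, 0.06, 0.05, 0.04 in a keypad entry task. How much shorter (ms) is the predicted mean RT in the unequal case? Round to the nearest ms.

The RT saving is b·ΔH. Equiprobable H₀ = log₂(8) = 3.0000 bits; with the given probabilities H = 2.3128 bits.
b·(H₀ − H) = 200 × (3.0000 − 2.3128) = 137.44 ms.

137 ms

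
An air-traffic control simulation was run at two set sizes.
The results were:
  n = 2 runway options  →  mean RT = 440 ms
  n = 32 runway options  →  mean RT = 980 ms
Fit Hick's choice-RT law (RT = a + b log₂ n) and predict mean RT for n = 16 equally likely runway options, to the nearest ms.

RT is linear in log₂ n, so two points fix the line:
  b = (980 − 440) / (log₂ 32 − log₂ 2) = 540 / (5 − 1) = 135 ms/bit
  a = 440 − 135 × 1 = 305 ms
Then RT(16) = 305 + 135 × log₂ 16 = 305 + 135 × 4 ≈ 845.000 ms.

845 ms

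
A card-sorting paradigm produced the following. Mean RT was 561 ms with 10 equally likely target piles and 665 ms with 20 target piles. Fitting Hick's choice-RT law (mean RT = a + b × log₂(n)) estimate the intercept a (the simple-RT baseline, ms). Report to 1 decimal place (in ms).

215.5 ms

Slope: b = (665 − 561) / (log₂ 20 − log₂ 10) = 104/1.0000 = 104.000 ms/bit.
Intercept: a = 561 − 104.000·log₂(10) = 215.519 ms.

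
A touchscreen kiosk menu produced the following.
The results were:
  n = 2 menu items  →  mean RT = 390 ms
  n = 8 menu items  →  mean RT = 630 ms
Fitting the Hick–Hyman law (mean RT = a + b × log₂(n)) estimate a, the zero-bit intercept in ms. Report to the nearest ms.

270 ms

b = (RT₂ − RT₁)/(log₂ n₂ − log₂ n₁) = (630 − 390)/(3 − 1) = 120 ms/bit.
a = RT₁ − b·log₂ n₁ = 390 − 120 × 1 = 270.000 ms.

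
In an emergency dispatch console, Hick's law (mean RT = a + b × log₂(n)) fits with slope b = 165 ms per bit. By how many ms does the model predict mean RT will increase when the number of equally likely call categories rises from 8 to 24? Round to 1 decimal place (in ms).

The intercept a cancels: ΔRT = b·(log₂ n₂ − log₂ n₁) = b·log₂(n₂/n₁).
log₂(24) − log₂(8) = 4.5850 − 3 = 1.5850.
ΔRT = 165 × 1.5850 = 261.519 ms.

261.5 ms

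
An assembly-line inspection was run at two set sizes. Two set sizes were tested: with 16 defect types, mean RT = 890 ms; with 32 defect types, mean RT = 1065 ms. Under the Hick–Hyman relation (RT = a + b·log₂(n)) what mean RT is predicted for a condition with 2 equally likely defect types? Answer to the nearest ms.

365 ms

RT is linear in log₂ n, so two points fix the line:
  b = (1065 − 890) / (log₂ 32 − log₂ 16) = 175 / (5 − 4) = 175 ms/bit
  a = 890 − 175 × 4 = 190 ms
Then RT(2) = 190 + 175 × log₂ 2 = 190 + 175 × 1 ≈ 365.000 ms.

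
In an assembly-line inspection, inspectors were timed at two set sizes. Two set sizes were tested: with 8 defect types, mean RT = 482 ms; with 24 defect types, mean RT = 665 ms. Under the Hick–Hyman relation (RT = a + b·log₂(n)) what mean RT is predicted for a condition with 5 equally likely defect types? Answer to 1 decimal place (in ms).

With log₂ n on the abscissa the relation is linear; from the two conditions:
  b = (665 − 482) / (log₂ 24 − log₂ 8) = 183 / (4.5850 − 3) = 115.460 ms/bit
  a = 482 − 115.460 × 3 = 135.620 ms
Then RT(5) = 135.620 + 115.460 × log₂ 5 = 135.620 + 115.460 × 2.3219 ≈ 403.710 ms.

403.7 ms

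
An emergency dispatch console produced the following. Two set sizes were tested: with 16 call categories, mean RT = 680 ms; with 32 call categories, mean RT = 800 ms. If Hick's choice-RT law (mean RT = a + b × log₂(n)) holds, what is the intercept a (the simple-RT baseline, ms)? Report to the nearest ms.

b = (RT₂ − RT₁)/(log₂ n₂ − log₂ n₁) = (800 − 680)/(5 − 4) = 120 ms/bit.
a = RT₁ − b·log₂ n₁ = 680 − 120 × 4 = 200.000 ms.

200 ms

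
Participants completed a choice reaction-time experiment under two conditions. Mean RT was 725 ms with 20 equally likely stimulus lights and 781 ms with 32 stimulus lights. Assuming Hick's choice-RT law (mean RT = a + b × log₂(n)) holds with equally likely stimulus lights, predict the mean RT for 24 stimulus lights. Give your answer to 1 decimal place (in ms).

746.7 ms

Fit slope and intercept:
  b = (781 − 725) / (log₂ 32 − log₂ 20) = 56 / (5 − 4.3219) = 82.587 ms/bit
  a = 725 − 82.587 × 4.3219 = 368.064 ms
Then RT(24) = 368.064 + 82.587 × log₂ 24 = 368.064 + 82.587 × 4.5850 ≈ 746.723 ms.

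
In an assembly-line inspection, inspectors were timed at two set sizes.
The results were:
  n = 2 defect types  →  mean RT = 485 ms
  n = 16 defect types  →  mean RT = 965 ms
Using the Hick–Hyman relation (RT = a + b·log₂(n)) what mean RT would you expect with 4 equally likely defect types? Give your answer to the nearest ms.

645 ms

Solve the two-equation system in a and b:
  b = (965 − 485) / (log₂ 16 − log₂ 2) = 480 / (4 − 1) = 160 ms/bit
  a = 485 − 160 × 1 = 325 ms
Then RT(4) = 325 + 160 × log₂ 4 = 325 + 160 × 2 ≈ 645.000 ms.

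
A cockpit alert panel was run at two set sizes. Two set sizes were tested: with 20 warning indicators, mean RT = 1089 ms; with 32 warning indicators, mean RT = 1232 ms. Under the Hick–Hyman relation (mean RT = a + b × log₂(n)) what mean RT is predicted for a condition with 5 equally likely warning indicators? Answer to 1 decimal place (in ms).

667.2 ms

Solve the two-equation system in a and b:
  b = (1232 − 1089) / (log₂ 32 − log₂ 20) = 143 / (5 − 4.3219) = 210.892 ms/bit
  a = 1089 − 210.892 × 4.3219 = 177.540 ms
Then RT(5) = 177.540 + 210.892 × log₂ 5 = 177.540 + 210.892 × 2.3219 ≈ 667.216 ms.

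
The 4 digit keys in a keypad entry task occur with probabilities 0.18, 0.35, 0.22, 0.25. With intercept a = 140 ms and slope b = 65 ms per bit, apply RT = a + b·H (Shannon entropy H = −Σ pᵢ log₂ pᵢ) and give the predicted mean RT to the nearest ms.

Entropy contributions −pᵢ log₂ pᵢ: 0.4453, 0.5301, 0.4806, 0.5000; sum H = 1.9560 bits.
RT = a + bH = 140 + 65·1.9560 = 267.14 ms.

267 ms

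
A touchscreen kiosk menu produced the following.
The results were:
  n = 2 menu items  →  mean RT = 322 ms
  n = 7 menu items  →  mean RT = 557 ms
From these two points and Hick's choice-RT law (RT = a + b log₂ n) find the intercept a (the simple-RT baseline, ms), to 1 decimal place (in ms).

Slope: b = (557 − 322) / (log₂ 7 − log₂ 2) = 235/1.8074 = 130.024 ms/bit.
a = RT₁ − b·log₂ n₁ = 322 − 130.024 × 1 = 191.976 ms.

192.0 ms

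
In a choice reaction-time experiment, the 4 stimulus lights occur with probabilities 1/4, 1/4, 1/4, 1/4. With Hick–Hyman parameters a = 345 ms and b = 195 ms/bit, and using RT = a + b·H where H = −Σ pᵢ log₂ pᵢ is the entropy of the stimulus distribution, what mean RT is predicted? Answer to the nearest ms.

735 ms

H = −Σ pᵢ log₂ pᵢ = 0.25·2 + 0.25·2 + 0.25·2 + 0.25·2 = 2.000 bits.
RT = 345 + 195 × 2.000 = 735.00 ms.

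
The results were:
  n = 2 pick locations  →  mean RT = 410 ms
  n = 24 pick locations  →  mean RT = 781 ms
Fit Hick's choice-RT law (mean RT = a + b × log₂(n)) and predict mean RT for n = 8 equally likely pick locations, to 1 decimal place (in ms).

Solve the two-equation system in a and b:
  b = (781 − 410) / (log₂ 24 − log₂ 2) = 371 / (4.5850 − 1) = 103.488 ms/bit
  a = 410 − 103.488 × 1 = 306.512 ms
Then RT(8) = 306.512 + 103.488 × log₂ 8 = 306.512 + 103.488 × 3 ≈ 616.976 ms.

617.0 ms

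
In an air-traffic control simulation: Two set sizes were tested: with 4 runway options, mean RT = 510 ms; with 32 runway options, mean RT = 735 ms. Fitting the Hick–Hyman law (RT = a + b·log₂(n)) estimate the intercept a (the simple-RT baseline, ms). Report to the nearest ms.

Slope: b = (735 − 510) / (log₂ 32 − log₂ 4) = 225/3.0000 = 75 ms/bit.
a = RT₁ − b·log₂ n₁ = 510 − 75 × 2 = 360.000 ms.

360 ms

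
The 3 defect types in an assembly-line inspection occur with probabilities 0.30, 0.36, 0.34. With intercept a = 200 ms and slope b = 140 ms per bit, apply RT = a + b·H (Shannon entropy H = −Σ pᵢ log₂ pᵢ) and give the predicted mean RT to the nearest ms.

Entropy contributions −pᵢ log₂ pᵢ: 0.5211, 0.5306, 0.5292; sum H = 1.5809 bits.
RT = a + bH = 200 + 140·1.5809 = 421.32 ms.

421 ms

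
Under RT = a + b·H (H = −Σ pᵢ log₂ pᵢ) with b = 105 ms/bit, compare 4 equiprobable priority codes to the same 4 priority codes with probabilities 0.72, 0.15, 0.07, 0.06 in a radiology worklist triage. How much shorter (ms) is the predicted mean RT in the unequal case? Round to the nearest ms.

77 ms

The RT saving is b·ΔH. Equiprobable H₀ = log₂(4) = 2.0000 bits; with the given probabilities H = 1.2639 bits.
b·(H₀ − H) = 105 × (2.0000 − 1.2639) = 77.29 ms.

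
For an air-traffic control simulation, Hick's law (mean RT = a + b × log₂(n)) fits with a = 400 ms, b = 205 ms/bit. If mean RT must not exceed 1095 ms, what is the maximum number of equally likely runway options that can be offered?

10

205·log₂ n ≤ 1095 − 400 = 695, giving log₂ n ≤ 3.3902 and n ≤ 10.485. The largest whole number is 10.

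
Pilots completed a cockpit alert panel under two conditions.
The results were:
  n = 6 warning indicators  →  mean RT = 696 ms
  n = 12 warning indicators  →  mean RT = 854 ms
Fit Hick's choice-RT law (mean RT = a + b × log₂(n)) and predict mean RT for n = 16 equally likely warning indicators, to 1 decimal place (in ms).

919.6 ms

With log₂ n on the abscissa the relation is linear; from the two conditions:
  b = (854 − 696) / (log₂ 12 − log₂ 6) = 158 / (3.5850 − 2.5850) = 158.000 ms/bit
  a = 696 − 158.000 × 2.5850 = 287.576 ms
Then RT(16) = 287.576 + 158.000 × log₂ 16 = 287.576 + 158.000 × 4 ≈ 919.576 ms.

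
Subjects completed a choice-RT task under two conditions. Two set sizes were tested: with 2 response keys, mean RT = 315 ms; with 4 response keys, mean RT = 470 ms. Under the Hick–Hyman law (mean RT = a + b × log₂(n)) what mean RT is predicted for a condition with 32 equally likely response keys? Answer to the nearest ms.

Fit slope and intercept:
  b = (470 − 315) / (log₂ 4 − log₂ 2) = 155 / (2 − 1) = 155 ms/bit
  a = 315 − 155 × 1 = 160 ms
Then RT(32) = 160 + 155 × log₂ 32 = 160 + 155 × 5 ≈ 935.000 ms.

935 ms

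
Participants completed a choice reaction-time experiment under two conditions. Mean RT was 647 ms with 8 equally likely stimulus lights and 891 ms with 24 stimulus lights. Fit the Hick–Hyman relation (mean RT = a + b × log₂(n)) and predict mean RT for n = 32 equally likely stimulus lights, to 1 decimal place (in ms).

RT is linear in log₂ n, so two points fix the line:
  b = (891 − 647) / (log₂ 24 − log₂ 8) = 244 / (4.5850 − 3) = 153.947 ms/bit
  a = 647 − 153.947 × 3 = 185.159 ms
Then RT(32) = 185.159 + 153.947 × log₂ 32 = 185.159 + 153.947 × 5 ≈ 954.894 ms.

954.9 ms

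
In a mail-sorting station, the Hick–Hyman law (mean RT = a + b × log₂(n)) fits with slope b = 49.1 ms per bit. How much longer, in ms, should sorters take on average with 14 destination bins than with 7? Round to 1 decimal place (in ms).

ΔRT = (a + b log₂ n₂) − (a + b log₂ n₁) = b·(log₂ n₂ − log₂ n₁).
log₂(14) − log₂(7) = log₂(14/7) = log₂(2) = 1.
ΔRT = 49.1 × 1.0000 = 49.100 ms.

49.1 ms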